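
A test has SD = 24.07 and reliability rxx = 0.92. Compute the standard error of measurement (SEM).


SEM = SD * sqrt(1 - rxx)
SEM = 24.07 * sqrt(1 - 0.92)
SEM = 24.07 * sqrt(0.08) = 24.07 * 0.282843
SEM = 6.808

6.808


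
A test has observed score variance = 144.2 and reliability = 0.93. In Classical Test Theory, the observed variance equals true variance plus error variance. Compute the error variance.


var_true = rxx * var_obs = 0.93 * 144.2 = 134.106
var_error = var_obs - var_true
var_error = 144.2 - 134.106
var_error = 10.094

10.094


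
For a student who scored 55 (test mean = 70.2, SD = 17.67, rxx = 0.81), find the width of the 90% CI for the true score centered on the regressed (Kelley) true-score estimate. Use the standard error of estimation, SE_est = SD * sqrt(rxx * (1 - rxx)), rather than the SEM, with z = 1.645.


True score estimate = 0.81*55 + 0.19*70.2 = 57.888
SE_est = SD * sqrt(rxx * (1 - rxx)) = 17.67 * sqrt(0.81 * 0.19) = 17.67 * sqrt(0.1539) = 6.931957
CI = T_est +/- z * SE_est, so width = 2 * z * SE_est = 2 * 1.645 * 6.931957
Width = 22.8061

22.8061


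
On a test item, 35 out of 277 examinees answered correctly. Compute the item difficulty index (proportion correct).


Item difficulty p = number correct / total examinees
p = 35 / 277
p = 0.1264

0.1264


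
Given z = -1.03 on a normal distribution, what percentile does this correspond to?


CDF(z) = 0.5 * (1 + erf(z/sqrt(2)))
erf(-0.7283) = -0.697
CDF = 0.1515
Percentile rank = 0.1515 * 100 = 15.15

15.15


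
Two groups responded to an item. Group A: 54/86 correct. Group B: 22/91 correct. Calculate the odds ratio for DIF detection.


Odds_A = 54/32 = 1.6875
Odds_B = 22/69 = 0.3188
OR = Odds_A / Odds_B = 1.6875 / 0.3188
Exactly, OR = (54 * 69) / (32 * 22) = 3726 / 704
OR = 5.2926

5.2926


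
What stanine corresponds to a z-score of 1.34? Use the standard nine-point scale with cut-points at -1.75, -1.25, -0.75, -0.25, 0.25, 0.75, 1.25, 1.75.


Stanine boundaries: [-1.75, -1.25, -0.75, -0.25, 0.25, 0.75, 1.25, 1.75]
z = 1.34
Check each boundary:
  z >= -1.75 -> could be stanine 2
  z >= -1.25 -> could be stanine 3
  z >= -0.75 -> could be stanine 4
  z >= -0.25 -> could be stanine 5
  z >= 0.25 -> could be stanine 6
  z >= 0.75 -> could be stanine 7
  z >= 1.25 -> could be stanine 8
  z < 1.75
Highest qualifying boundary gives stanine = 8

8


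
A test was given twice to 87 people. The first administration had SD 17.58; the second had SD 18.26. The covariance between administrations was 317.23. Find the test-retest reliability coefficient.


r = cov(X,Y) / (SD_X * SD_Y)
r = 317.23 / (17.58 * 18.26)
r = 317.23 / 321.0108
r = 0.9882

0.9882


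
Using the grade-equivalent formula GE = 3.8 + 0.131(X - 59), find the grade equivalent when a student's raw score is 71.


raw - median = 71 - 59 = 12
slope * diff = 0.131 * 12 = 1.572
GE = 3.8 + 1.572
GE = 5.372

5.372


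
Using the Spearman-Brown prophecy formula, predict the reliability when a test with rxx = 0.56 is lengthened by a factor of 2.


r_new = (n * rxx) / (1 + (n-1) * rxx)
r_new = (2 * 0.56) / (1 + 1 * 0.56)
r_new = 1.12 / 1.56
r_new = 0.7179

0.7179


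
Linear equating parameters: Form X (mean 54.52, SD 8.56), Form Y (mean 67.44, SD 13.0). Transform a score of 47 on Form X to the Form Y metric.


slope = SD_Y / SD_X = 13.0 / 8.56 ~ 1.5187
intercept = mean_Y - slope * mean_X = 67.44 - (13.0 / 8.56) * 54.52 ~ -15.3591
Y = slope * X + intercept. To avoid rounding drift from the rounded slope/intercept, evaluate the equivalent form Y = mean_Y + SD_Y * (X - mean_X) / SD_X at full precision:
Y = 67.44 + 13.0 * (47 - 54.52) / 8.56
Y = 67.44 - 13.0 * 7.52 / 8.56
Y = 67.44 - 97.76 / 8.56
Y = 67.44 - 11.4206
Y = 56.0194

56.0194


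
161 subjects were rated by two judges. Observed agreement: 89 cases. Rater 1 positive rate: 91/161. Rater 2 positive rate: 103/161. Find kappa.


P_o = 89/161 = 0.552795
P_e = (91*103 + 70*58) / 25921 = 0.518228
kappa = (P_o - P_e) / (1 - P_e)
kappa = (0.552795 - 0.518228) / (1 - 0.518228)
kappa = 0.0717

0.0717


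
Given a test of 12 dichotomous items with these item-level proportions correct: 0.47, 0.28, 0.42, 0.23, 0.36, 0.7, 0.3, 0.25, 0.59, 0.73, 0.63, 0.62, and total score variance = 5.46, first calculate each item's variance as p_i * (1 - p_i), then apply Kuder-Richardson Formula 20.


For each item, compute p_i * q_i:
  Item 1: 0.47 * 0.53 = 0.2491
  Item 2: 0.28 * 0.72 = 0.2016
  Item 3: 0.42 * 0.58 = 0.2436
  Item 4: 0.23 * 0.77 = 0.1771
  Item 5: 0.36 * 0.64 = 0.2304
  Item 6: 0.7 * 0.3 = 0.21
  Item 7: 0.3 * 0.7 = 0.21
  Item 8: 0.25 * 0.75 = 0.1875
  Item 9: 0.59 * 0.41 = 0.2419
  Item 10: 0.73 * 0.27 = 0.1971
  Item 11: 0.63 * 0.37 = 0.2331
  Item 12: 0.62 * 0.38 = 0.2356
Sum(p_i * q_i) = 0.2491 + 0.2016 + 0.2436 + 0.1771 + 0.2304 + 0.21 + 0.21 + 0.1875 + 0.2419 + 0.1971 + 0.2331 + 0.2356 = 2.617
KR-20 = (k/(k-1)) * (1 - Sum(p_i*q_i) / Var_total)
= (12/11) * (1 - 2.617/5.46)
= 1.0909 * 0.5207
KR-20 = 0.568

0.568


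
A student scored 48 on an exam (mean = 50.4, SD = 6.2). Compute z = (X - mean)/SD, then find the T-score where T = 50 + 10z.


z = (X - mean) / SD = (48 - 50.4) / 6.2
z = -2.4 / 6.2
z = -0.3871
T-score = T = 50 + 10z
Carry z at full precision (z = -2.4 / 6.2) into the conversion:
T-score = 50 + 10 * (-2.4 / 6.2) = 50 + -24 / 6.2
T-score = 50 + -3.871
T-score = 46.129

46.129


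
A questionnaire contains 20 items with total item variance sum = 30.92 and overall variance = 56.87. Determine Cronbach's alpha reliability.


alpha = (k/(k-1)) * (1 - sum(si^2)/s_total^2)
= (20/19) * (1 - 30.92/56.87)
alpha = 0.4803

0.4803


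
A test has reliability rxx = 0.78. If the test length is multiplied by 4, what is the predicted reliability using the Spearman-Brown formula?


r_new = (n * rxx) / (1 + (n-1) * rxx)
r_new = (4 * 0.78) / (1 + 3 * 0.78)
r_new = 3.12 / 3.34
r_new = 0.9341

0.9341


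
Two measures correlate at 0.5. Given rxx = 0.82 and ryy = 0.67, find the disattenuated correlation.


r_corrected = rxy / sqrt(rxx * ryy)
= 0.5 / sqrt(0.82 * 0.67)
= 0.5 / sqrt(0.5494)
= 0.5 / 0.741215
r_corrected = 0.6746

0.6746


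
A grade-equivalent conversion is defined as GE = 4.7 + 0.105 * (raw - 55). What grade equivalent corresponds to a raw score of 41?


raw - median = 41 - 55 = -14
slope * diff = 0.105 * -14 = -1.47
GE = 4.7 + -1.47
GE = 3.23

3.23


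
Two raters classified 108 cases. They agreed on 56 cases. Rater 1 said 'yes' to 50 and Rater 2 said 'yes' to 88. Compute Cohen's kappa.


P_o = 56/108 = 0.518519
P_e = (50*88 + 58*20) / 11664 = 0.47668
kappa = (P_o - P_e) / (1 - P_e)
kappa = (0.518519 - 0.47668) / (1 - 0.47668)
kappa = 0.0799

0.0799


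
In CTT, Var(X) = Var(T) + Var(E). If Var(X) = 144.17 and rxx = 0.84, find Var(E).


var_true = rxx * var_obs = 0.84 * 144.17 = 121.1028
var_error = var_obs - var_true
var_error = 144.17 - 121.1028
var_error = 23.0672

23.0672


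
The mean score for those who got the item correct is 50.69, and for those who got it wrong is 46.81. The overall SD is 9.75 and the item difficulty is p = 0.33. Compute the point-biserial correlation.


q = 1 - p = 0.67
rpb = ((M1 - M0) / SD) * sqrt(p * q)
rpb = ((50.69 - 46.81) / 9.75) * sqrt(0.33 * 0.67)
rpb = 0.1871

0.1871


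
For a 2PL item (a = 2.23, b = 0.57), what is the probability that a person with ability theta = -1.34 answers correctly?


a*(theta - b) = 2.23 * (-1.34 - 0.57) = -4.2593
exp(--4.2593) = 70.7604
P = 1 / (1 + 70.7604)
P = 0.0139

0.0139


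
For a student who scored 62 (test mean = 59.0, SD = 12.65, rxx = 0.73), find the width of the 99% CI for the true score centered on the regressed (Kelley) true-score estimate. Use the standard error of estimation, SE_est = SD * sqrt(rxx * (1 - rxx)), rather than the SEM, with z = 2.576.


True score estimate = 0.73*62 + 0.27*59.0 = 61.19
SE_est = SD * sqrt(rxx * (1 - rxx)) = 12.65 * sqrt(0.73 * 0.27) = 12.65 * sqrt(0.1971) = 5.616087
CI = T_est +/- z * SE_est, so width = 2 * z * SE_est = 2 * 2.576 * 5.616087
Width = 28.9341

28.9341


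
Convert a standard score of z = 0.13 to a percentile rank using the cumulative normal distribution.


CDF(z) = 0.5 * (1 + erf(z/sqrt(2)))
erf(0.0919) = 0.1034
CDF = 0.5517
Percentile rank = 0.5517 * 100 = 55.17

55.17


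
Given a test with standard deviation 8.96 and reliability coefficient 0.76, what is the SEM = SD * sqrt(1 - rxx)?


SEM = SD * sqrt(1 - rxx)
SEM = 8.96 * sqrt(1 - 0.76)
SEM = 8.96 * sqrt(0.24) = 8.96 * 0.489898
SEM = 4.3895

4.3895


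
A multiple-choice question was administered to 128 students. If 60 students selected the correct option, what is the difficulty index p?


Item difficulty p = number correct / total examinees
p = 60 / 128
p = 0.4688

0.4688


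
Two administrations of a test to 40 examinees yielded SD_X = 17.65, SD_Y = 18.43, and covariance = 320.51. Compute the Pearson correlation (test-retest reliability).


r = cov(X,Y) / (SD_X * SD_Y)
r = 320.51 / (17.65 * 18.43)
r = 320.51 / 325.2895
r = 0.9853

0.9853


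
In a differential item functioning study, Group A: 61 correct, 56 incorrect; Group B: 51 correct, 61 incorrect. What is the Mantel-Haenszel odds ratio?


Odds_A = 61/56 = 1.0893
Odds_B = 51/61 = 0.8361
OR = Odds_A / Odds_B = 1.0893 / 0.8361
Exactly, OR = (61 * 61) / (56 * 51) = 3721 / 2856
OR = 1.3029

1.3029


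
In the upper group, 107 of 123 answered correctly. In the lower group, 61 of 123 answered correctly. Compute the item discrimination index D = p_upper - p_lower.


p_upper = 107/123 = 0.8699
p_lower = 61/123 = 0.4959
D = 0.8699 - 0.4959 = 0.374

0.374


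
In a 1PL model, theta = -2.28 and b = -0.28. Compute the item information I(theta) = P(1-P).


P = 1/(1+exp(-(-2.28--0.28))) = 0.1192
I = P*(1-P) = 0.1192 * 0.8808
I = 0.105

0.105


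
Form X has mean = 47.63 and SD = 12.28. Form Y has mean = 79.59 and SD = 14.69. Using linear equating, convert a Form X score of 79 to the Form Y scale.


slope = SD_Y / SD_X = 14.69 / 12.28 ~ 1.1963
intercept = mean_Y - slope * mean_X = 79.59 - (14.69 / 12.28) * 47.63 ~ 22.6124
Y = slope * X + intercept. To avoid rounding drift from the rounded slope/intercept, evaluate the equivalent form Y = mean_Y + SD_Y * (X - mean_X) / SD_X at full precision:
Y = 79.59 + 14.69 * (79 - 47.63) / 12.28
Y = 79.59 + 14.69 * 31.37 / 12.28
Y = 79.59 + 460.8253 / 12.28
Y = 79.59 + 37.5265
Y = 117.1165

117.1165


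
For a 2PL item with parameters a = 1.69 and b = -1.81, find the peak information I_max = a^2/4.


For 2PL, max info at theta = b = -1.81
I_max = a^2 / 4 = 1.69^2 / 4
= 2.8561 / 4
I_max = 0.714

0.714


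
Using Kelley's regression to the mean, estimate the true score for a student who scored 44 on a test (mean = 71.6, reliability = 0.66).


T_est = rxx * X + (1 - rxx) * mean
T_est = 0.66 * 44 + 0.34 * 71.6
T_est = 29.04 + 24.344
T_est = 53.384

53.384


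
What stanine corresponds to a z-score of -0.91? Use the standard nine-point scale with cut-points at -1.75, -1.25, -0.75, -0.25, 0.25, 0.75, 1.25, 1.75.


Stanine boundaries: [-1.75, -1.25, -0.75, -0.25, 0.25, 0.75, 1.25, 1.75]
z = -0.91
Check each boundary:
  z >= -1.75 -> could be stanine 2
  z >= -1.25 -> could be stanine 3
  z < -0.75
  z < -0.25
  z < 0.25
  z < 0.75
  z < 1.25
  z < 1.75
Highest qualifying boundary gives stanine = 3

3


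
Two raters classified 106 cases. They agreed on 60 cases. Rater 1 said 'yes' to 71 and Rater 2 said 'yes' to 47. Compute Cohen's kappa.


P_o = 60/106 = 0.566038
P_e = (71*47 + 35*59) / 11236 = 0.480776
kappa = (P_o - P_e) / (1 - P_e)
kappa = (0.566038 - 0.480776) / (1 - 0.480776)
kappa = 0.1642

0.1642


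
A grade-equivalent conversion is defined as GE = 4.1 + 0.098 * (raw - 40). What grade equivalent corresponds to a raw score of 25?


raw - median = 25 - 40 = -15
slope * diff = 0.098 * -15 = -1.47
GE = 4.1 + -1.47
GE = 2.63

2.63


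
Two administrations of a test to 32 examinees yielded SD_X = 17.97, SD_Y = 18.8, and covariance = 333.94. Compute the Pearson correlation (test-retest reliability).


r = cov(X,Y) / (SD_X * SD_Y)
r = 333.94 / (17.97 * 18.8)
r = 333.94 / 337.836
r = 0.9885

0.9885


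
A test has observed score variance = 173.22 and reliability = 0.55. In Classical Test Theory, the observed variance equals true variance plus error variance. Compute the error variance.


var_true = rxx * var_obs = 0.55 * 173.22 = 95.271
var_error = var_obs - var_true
var_error = 173.22 - 95.271
var_error = 77.949

77.949


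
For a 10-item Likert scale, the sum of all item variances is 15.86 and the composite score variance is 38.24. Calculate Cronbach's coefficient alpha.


alpha = (k/(k-1)) * (1 - sum(si^2)/s_total^2)
= (10/9) * (1 - 15.86/38.24)
alpha = 0.6503

0.6503


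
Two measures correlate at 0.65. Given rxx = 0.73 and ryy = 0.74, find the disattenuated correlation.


r_corrected = rxy / sqrt(rxx * ryy)
= 0.65 / sqrt(0.73 * 0.74)
= 0.65 / sqrt(0.5402)
= 0.65 / 0.734983
r_corrected = 0.8844

0.8844


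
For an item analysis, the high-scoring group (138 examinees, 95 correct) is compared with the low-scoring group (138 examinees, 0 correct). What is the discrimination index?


p_upper = 95/138 = 0.6884
p_lower = 0/138 = 0.0
D = 0.6884 - 0.0 = 0.6884

0.6884


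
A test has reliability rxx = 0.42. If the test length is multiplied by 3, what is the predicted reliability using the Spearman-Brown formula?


r_new = (n * rxx) / (1 + (n-1) * rxx)
r_new = (3 * 0.42) / (1 + 2 * 0.42)
r_new = 1.26 / 1.84
r_new = 0.6848

0.6848


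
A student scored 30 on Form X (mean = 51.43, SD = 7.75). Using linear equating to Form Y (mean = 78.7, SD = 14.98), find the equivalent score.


slope = SD_Y / SD_X = 14.98 / 7.75 ~ 1.9329
intercept = mean_Y - slope * mean_X = 78.7 - (14.98 / 7.75) * 51.43 ~ -20.7092
Y = slope * X + intercept. To avoid rounding drift from the rounded slope/intercept, evaluate the equivalent form Y = mean_Y + SD_Y * (X - mean_X) / SD_X at full precision:
Y = 78.7 + 14.98 * (30 - 51.43) / 7.75
Y = 78.7 - 14.98 * 21.43 / 7.75
Y = 78.7 - 321.0214 / 7.75
Y = 78.7 - 41.4221
Y = 37.2779

37.2779


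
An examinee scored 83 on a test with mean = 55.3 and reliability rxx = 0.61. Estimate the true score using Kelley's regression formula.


T_est = rxx * X + (1 - rxx) * mean
T_est = 0.61 * 83 + 0.39 * 55.3
T_est = 50.63 + 21.567
T_est = 72.197

72.197


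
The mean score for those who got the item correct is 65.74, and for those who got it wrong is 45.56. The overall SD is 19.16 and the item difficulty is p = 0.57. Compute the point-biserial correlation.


q = 1 - p = 0.43
rpb = ((M1 - M0) / SD) * sqrt(p * q)
rpb = ((65.74 - 45.56) / 19.16) * sqrt(0.57 * 0.43)
rpb = 0.5214

0.5214


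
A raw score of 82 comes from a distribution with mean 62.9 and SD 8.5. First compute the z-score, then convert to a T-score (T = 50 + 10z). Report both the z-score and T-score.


z = (X - mean) / SD = (82 - 62.9) / 8.5
z = 19.1 / 8.5
z = 2.2471
T-score = T = 50 + 10z
Carry z at full precision (z = 19.1 / 8.5) into the conversion:
T-score = 50 + 10 * (19.1 / 8.5) = 50 + 191 / 8.5
T-score = 50 + 22.4706
T-score = 72.4706

72.4706


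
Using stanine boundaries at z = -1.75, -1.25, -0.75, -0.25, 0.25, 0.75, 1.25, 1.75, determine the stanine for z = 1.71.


Stanine boundaries: [-1.75, -1.25, -0.75, -0.25, 0.25, 0.75, 1.25, 1.75]
z = 1.71
Check each boundary:
  z >= -1.75 -> could be stanine 2
  z >= -1.25 -> could be stanine 3
  z >= -0.75 -> could be stanine 4
  z >= -0.25 -> could be stanine 5
  z >= 0.25 -> could be stanine 6
  z >= 0.75 -> could be stanine 7
  z >= 1.25 -> could be stanine 8
  z < 1.75
Highest qualifying boundary gives stanine = 8

8


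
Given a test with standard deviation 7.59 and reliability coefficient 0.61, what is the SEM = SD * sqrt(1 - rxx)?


SEM = SD * sqrt(1 - rxx)
SEM = 7.59 * sqrt(1 - 0.61)
SEM = 7.59 * sqrt(0.39) = 7.59 * 0.6245
SEM = 4.74

4.74


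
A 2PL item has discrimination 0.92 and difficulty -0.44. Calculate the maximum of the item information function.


For 2PL, max info at theta = b = -0.44
I_max = a^2 / 4 = 0.92^2 / 4
= 0.8464 / 4
I_max = 0.2116

0.2116


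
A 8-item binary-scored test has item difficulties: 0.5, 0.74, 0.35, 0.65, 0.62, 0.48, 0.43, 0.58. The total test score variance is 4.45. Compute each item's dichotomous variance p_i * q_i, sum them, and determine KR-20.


For each item, compute p_i * q_i:
  Item 1: 0.5 * 0.5 = 0.25
  Item 2: 0.74 * 0.26 = 0.1924
  Item 3: 0.35 * 0.65 = 0.2275
  Item 4: 0.65 * 0.35 = 0.2275
  Item 5: 0.62 * 0.38 = 0.2356
  Item 6: 0.48 * 0.52 = 0.2496
  Item 7: 0.43 * 0.57 = 0.2451
  Item 8: 0.58 * 0.42 = 0.2436
Sum(p_i * q_i) = 0.25 + 0.1924 + 0.2275 + 0.2275 + 0.2356 + 0.2496 + 0.2451 + 0.2436 = 1.8713
KR-20 = (k/(k-1)) * (1 - Sum(p_i*q_i) / Var_total)
= (8/7) * (1 - 1.8713/4.45)
= 1.1429 * 0.5795
KR-20 = 0.6623

0.6623


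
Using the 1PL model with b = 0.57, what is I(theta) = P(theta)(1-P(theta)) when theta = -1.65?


P = 1/(1+exp(-(-1.65-0.57))) = 0.098
I = P*(1-P) = 0.098 * 0.902
I = 0.0884

0.0884


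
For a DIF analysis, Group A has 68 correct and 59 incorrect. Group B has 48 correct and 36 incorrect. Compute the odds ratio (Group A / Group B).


Odds_A = 68/59 = 1.1525
Odds_B = 48/36 = 1.3333
OR = Odds_A / Odds_B = 1.1525 / 1.3333
Exactly, OR = (68 * 36) / (59 * 48) = 2448 / 2832
OR = 0.8644

0.8644


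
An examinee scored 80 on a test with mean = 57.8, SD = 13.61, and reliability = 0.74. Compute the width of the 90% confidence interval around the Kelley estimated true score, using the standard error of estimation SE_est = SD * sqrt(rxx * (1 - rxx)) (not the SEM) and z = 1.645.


True score estimate = 0.74*80 + 0.26*57.8 = 74.228
SE_est = SD * sqrt(rxx * (1 - rxx)) = 13.61 * sqrt(0.74 * 0.26) = 13.61 * sqrt(0.1924) = 5.969812
CI = T_est +/- z * SE_est, so width = 2 * z * SE_est = 2 * 1.645 * 5.969812
Width = 19.6407

19.6407


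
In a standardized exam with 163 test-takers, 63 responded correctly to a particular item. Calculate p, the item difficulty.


Item difficulty p = number correct / total examinees
p = 63 / 163
p = 0.3865

0.3865


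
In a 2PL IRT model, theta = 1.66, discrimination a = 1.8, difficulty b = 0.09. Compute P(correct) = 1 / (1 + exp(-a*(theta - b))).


a*(theta - b) = 1.8 * (1.66 - 0.09) = 2.826
exp(-2.826) = 0.0592
P = 1 / (1 + 0.0592)
P = 0.9441

0.9441


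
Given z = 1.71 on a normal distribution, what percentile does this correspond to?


CDF(z) = 0.5 * (1 + erf(z/sqrt(2)))
erf(1.2092) = 0.9127
CDF = 0.9564
Percentile rank = 0.9564 * 100 = 95.64

95.64


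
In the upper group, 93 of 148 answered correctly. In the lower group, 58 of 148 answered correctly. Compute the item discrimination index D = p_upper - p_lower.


p_upper = 93/148 = 0.6284
p_lower = 58/148 = 0.3919
D = 0.6284 - 0.3919 = 0.2365

0.2365


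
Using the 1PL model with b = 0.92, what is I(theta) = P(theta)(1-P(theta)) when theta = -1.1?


P = 1/(1+exp(-(-1.1-0.92))) = 0.1171
I = P*(1-P) = 0.1171 * 0.8829
I = 0.1034

0.1034


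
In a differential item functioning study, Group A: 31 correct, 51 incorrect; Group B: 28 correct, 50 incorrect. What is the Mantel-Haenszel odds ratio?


Odds_A = 31/51 = 0.6078
Odds_B = 28/50 = 0.56
OR = Odds_A / Odds_B = 0.6078 / 0.56
Exactly, OR = (31 * 50) / (51 * 28) = 1550 / 1428
OR = 1.0854

1.0854


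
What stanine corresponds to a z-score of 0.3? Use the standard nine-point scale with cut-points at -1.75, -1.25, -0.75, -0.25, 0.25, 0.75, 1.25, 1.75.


Stanine boundaries: [-1.75, -1.25, -0.75, -0.25, 0.25, 0.75, 1.25, 1.75]
z = 0.3
Check each boundary:
  z >= -1.75 -> could be stanine 2
  z >= -1.25 -> could be stanine 3
  z >= -0.75 -> could be stanine 4
  z >= -0.25 -> could be stanine 5
  z >= 0.25 -> could be stanine 6
  z < 0.75
  z < 1.25
  z < 1.75
Highest qualifying boundary gives stanine = 6

6


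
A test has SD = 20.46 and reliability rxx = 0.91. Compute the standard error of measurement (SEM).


SEM = SD * sqrt(1 - rxx)
SEM = 20.46 * sqrt(1 - 0.91)
SEM = 20.46 * sqrt(0.09) = 20.46 * 0.3
SEM = 6.138

6.138


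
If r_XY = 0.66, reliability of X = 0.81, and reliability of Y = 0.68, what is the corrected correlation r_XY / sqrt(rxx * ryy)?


r_corrected = rxy / sqrt(rxx * ryy)
= 0.66 / sqrt(0.81 * 0.68)
= 0.66 / sqrt(0.5508)
= 0.66 / 0.742159
r_corrected = 0.8893

0.8893


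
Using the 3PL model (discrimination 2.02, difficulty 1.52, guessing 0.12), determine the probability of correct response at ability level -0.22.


logit = 2.02*(-0.22 - 1.52) = -3.5148
P* = 1/(1 + exp(--3.5148)) = 0.0289
P = 0.12 + (1 - 0.12) * 0.0289
P = 0.1454

0.1454


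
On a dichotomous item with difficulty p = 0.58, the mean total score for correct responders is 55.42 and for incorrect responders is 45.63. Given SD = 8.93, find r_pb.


q = 1 - p = 0.42
rpb = ((M1 - M0) / SD) * sqrt(p * q)
rpb = ((55.42 - 45.63) / 8.93) * sqrt(0.58 * 0.42)
rpb = 0.5411

0.5411


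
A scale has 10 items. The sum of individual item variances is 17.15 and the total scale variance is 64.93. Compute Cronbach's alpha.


alpha = (k/(k-1)) * (1 - sum(si^2)/s_total^2)
= (10/9) * (1 - 17.15/64.93)
alpha = 0.8176

0.8176


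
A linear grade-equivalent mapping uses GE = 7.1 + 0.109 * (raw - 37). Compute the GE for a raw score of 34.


raw - median = 34 - 37 = -3
slope * diff = 0.109 * -3 = -0.327
GE = 7.1 + -0.327
GE = 6.773

6.773


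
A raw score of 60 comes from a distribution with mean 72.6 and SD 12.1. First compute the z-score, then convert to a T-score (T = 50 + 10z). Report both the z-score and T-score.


z = (X - mean) / SD = (60 - 72.6) / 12.1
z = -12.6 / 12.1
z = -1.0413
T-score = T = 50 + 10z
Carry z at full precision (z = -12.6 / 12.1) into the conversion:
T-score = 50 + 10 * (-12.6 / 12.1) = 50 + -126 / 12.1
T-score = 50 + -10.4132
T-score = 39.5868

39.5868


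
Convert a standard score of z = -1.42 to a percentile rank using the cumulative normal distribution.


CDF(z) = 0.5 * (1 + erf(z/sqrt(2)))
erf(-1.0041) = -0.8444
CDF = 0.0778
Percentile rank = 0.0778 * 100 = 7.78

7.78


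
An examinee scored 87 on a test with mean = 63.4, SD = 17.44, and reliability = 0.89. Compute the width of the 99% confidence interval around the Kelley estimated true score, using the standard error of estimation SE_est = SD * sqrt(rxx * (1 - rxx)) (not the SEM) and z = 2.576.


True score estimate = 0.89*87 + 0.11*63.4 = 84.404
SE_est = SD * sqrt(rxx * (1 - rxx)) = 17.44 * sqrt(0.89 * 0.11) = 17.44 * sqrt(0.0979) = 5.456797
CI = T_est +/- z * SE_est, so width = 2 * z * SE_est = 2 * 2.576 * 5.456797
Width = 28.1134

28.1134


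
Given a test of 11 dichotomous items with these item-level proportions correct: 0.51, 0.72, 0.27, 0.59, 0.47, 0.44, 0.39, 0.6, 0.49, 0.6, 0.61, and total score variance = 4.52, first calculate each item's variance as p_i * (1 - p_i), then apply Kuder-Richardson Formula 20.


For each item, compute p_i * q_i:
  Item 1: 0.51 * 0.49 = 0.2499
  Item 2: 0.72 * 0.28 = 0.2016
  Item 3: 0.27 * 0.73 = 0.1971
  Item 4: 0.59 * 0.41 = 0.2419
  Item 5: 0.47 * 0.53 = 0.2491
  Item 6: 0.44 * 0.56 = 0.2464
  Item 7: 0.39 * 0.61 = 0.2379
  Item 8: 0.6 * 0.4 = 0.24
  Item 9: 0.49 * 0.51 = 0.2499
  Item 10: 0.6 * 0.4 = 0.24
  Item 11: 0.61 * 0.39 = 0.2379
Sum(p_i * q_i) = 0.2499 + 0.2016 + 0.1971 + 0.2419 + 0.2491 + 0.2464 + 0.2379 + 0.24 + 0.2499 + 0.24 + 0.2379 = 2.5917
KR-20 = (k/(k-1)) * (1 - Sum(p_i*q_i) / Var_total)
= (11/10) * (1 - 2.5917/4.52)
= 1.1 * 0.4266
KR-20 = 0.4693

0.4693


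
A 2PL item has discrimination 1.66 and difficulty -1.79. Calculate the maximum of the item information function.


For 2PL, max info at theta = b = -1.79
I_max = a^2 / 4 = 1.66^2 / 4
= 2.7556 / 4
I_max = 0.6889

0.6889


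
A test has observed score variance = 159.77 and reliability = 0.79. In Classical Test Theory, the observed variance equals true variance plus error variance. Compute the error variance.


var_true = rxx * var_obs = 0.79 * 159.77 = 126.2183
var_error = var_obs - var_true
var_error = 159.77 - 126.2183
var_error = 33.5517

33.5517


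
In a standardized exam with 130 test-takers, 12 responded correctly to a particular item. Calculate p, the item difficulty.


Item difficulty p = number correct / total examinees
p = 12 / 130
p = 0.0923

0.0923


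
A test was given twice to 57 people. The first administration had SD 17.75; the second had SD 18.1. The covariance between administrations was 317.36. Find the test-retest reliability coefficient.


r = cov(X,Y) / (SD_X * SD_Y)
r = 317.36 / (17.75 * 18.1)
r = 317.36 / 321.275
r = 0.9878

0.9878


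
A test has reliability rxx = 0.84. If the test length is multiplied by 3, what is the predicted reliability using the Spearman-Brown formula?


r_new = (n * rxx) / (1 + (n-1) * rxx)
r_new = (3 * 0.84) / (1 + 2 * 0.84)
r_new = 2.52 / 2.68
r_new = 0.9403

0.9403


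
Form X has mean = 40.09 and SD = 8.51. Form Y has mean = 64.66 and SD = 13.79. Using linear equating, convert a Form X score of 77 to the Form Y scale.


slope = SD_Y / SD_X = 13.79 / 8.51 ~ 1.6204
intercept = mean_Y - slope * mean_X = 64.66 - (13.79 / 8.51) * 40.09 ~ -0.3037
Y = slope * X + intercept. To avoid rounding drift from the rounded slope/intercept, evaluate the equivalent form Y = mean_Y + SD_Y * (X - mean_X) / SD_X at full precision:
Y = 64.66 + 13.79 * (77 - 40.09) / 8.51
Y = 64.66 + 13.79 * 36.91 / 8.51
Y = 64.66 + 508.9889 / 8.51
Y = 64.66 + 59.8107
Y = 124.4707

124.4707


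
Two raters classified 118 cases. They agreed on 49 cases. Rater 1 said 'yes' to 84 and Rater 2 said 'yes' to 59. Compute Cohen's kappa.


P_o = 49/118 = 0.415254
P_e = (84*59 + 34*59) / 13924 = 0.5
kappa = (P_o - P_e) / (1 - P_e)
kappa = (0.415254 - 0.5) / (1 - 0.5)
kappa = -0.1695

-0.1695


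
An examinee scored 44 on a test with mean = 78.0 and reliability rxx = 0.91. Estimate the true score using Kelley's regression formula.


T_est = rxx * X + (1 - rxx) * mean
T_est = 0.91 * 44 + 0.09 * 78.0
T_est = 40.04 + 7.02
T_est = 47.06

47.06


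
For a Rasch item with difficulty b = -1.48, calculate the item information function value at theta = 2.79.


P = 1/(1+exp(-(2.79--1.48))) = 0.9862
I = P*(1-P) = 0.9862 * 0.0138
I = 0.0136

0.0136


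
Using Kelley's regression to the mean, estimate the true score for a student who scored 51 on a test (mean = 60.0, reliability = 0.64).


T_est = rxx * X + (1 - rxx) * mean
T_est = 0.64 * 51 + 0.36 * 60.0
T_est = 32.64 + 21.6
T_est = 54.24

54.24


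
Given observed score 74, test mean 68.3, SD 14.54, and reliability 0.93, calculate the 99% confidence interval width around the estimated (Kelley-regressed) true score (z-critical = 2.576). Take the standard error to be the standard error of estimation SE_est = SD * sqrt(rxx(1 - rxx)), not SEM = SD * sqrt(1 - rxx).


True score estimate = 0.93*74 + 0.07*68.3 = 73.601
SE_est = SD * sqrt(rxx * (1 - rxx)) = 14.54 * sqrt(0.93 * 0.07) = 14.54 * sqrt(0.0651) = 3.709838
CI = T_est +/- z * SE_est, so width = 2 * z * SE_est = 2 * 2.576 * 3.709838
Width = 19.1131

19.1131


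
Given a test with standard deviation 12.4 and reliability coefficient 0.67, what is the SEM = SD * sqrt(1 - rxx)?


SEM = SD * sqrt(1 - rxx)
SEM = 12.4 * sqrt(1 - 0.67)
SEM = 12.4 * sqrt(0.33) = 12.4 * 0.574456
SEM = 7.1233

7.1233


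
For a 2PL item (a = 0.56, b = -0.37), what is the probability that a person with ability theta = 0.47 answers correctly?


a*(theta - b) = 0.56 * (0.47 - -0.37) = 0.4704
exp(-0.4704) = 0.6248
P = 1 / (1 + 0.6248)
P = 0.6155

0.6155


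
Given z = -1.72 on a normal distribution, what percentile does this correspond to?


CDF(z) = 0.5 * (1 + erf(z/sqrt(2)))
erf(-1.2162) = -0.9146
CDF = 0.0427
Percentile rank = 0.0427 * 100 = 4.27

4.27


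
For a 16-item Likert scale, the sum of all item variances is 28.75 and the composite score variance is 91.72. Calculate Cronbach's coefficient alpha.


alpha = (k/(k-1)) * (1 - sum(si^2)/s_total^2)
= (16/15) * (1 - 28.75/91.72)
alpha = 0.7323

0.7323


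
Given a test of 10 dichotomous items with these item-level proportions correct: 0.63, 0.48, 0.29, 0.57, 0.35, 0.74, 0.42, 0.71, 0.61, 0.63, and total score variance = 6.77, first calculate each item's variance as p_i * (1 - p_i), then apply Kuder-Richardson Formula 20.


For each item, compute p_i * q_i:
  Item 1: 0.63 * 0.37 = 0.2331
  Item 2: 0.48 * 0.52 = 0.2496
  Item 3: 0.29 * 0.71 = 0.2059
  Item 4: 0.57 * 0.43 = 0.2451
  Item 5: 0.35 * 0.65 = 0.2275
  Item 6: 0.74 * 0.26 = 0.1924
  Item 7: 0.42 * 0.58 = 0.2436
  Item 8: 0.71 * 0.29 = 0.2059
  Item 9: 0.61 * 0.39 = 0.2379
  Item 10: 0.63 * 0.37 = 0.2331
Sum(p_i * q_i) = 0.2331 + 0.2496 + 0.2059 + 0.2451 + 0.2275 + 0.1924 + 0.2436 + 0.2059 + 0.2379 + 0.2331 = 2.2741
KR-20 = (k/(k-1)) * (1 - Sum(p_i*q_i) / Var_total)
= (10/9) * (1 - 2.2741/6.77)
= 1.1111 * 0.6641
KR-20 = 0.7379

0.7379


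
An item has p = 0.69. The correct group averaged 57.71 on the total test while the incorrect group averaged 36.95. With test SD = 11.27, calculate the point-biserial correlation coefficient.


q = 1 - p = 0.31
rpb = ((M1 - M0) / SD) * sqrt(p * q)
rpb = ((57.71 - 36.95) / 11.27) * sqrt(0.69 * 0.31)
rpb = 0.8519

0.8519


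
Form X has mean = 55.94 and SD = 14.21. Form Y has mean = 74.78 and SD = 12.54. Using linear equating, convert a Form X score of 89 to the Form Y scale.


slope = SD_Y / SD_X = 12.54 / 14.21 ~ 0.8825
intercept = mean_Y - slope * mean_X = 74.78 - (12.54 / 14.21) * 55.94 ~ 25.4142
Y = slope * X + intercept. To avoid rounding drift from the rounded slope/intercept, evaluate the equivalent form Y = mean_Y + SD_Y * (X - mean_X) / SD_X at full precision:
Y = 74.78 + 12.54 * (89 - 55.94) / 14.21
Y = 74.78 + 12.54 * 33.06 / 14.21
Y = 74.78 + 414.5724 / 14.21
Y = 74.78 + 29.1747
Y = 103.9547

103.9547


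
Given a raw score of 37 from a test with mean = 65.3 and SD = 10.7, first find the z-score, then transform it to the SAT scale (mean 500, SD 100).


z = (X - mean) / SD = (37 - 65.3) / 10.7
z = -28.3 / 10.7
z = -2.6449
SAT-scale = SAT = 500 + 100z
Carry z at full precision (z = -28.3 / 10.7) into the conversion:
SAT-scale = 500 + 100 * (-28.3 / 10.7) = 500 + -2830 / 10.7
SAT-scale = 500 + -264.486
SAT-scale = 235.514

235.514


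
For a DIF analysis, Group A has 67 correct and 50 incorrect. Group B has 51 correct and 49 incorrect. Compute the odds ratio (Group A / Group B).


Odds_A = 67/50 = 1.34
Odds_B = 51/49 = 1.0408
OR = Odds_A / Odds_B = 1.34 / 1.0408
Exactly, OR = (67 * 49) / (50 * 51) = 3283 / 2550
OR = 1.2875

1.2875


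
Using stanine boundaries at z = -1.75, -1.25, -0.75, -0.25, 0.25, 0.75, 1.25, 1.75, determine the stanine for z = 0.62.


Stanine boundaries: [-1.75, -1.25, -0.75, -0.25, 0.25, 0.75, 1.25, 1.75]
z = 0.62
Check each boundary:
  z >= -1.75 -> could be stanine 2
  z >= -1.25 -> could be stanine 3
  z >= -0.75 -> could be stanine 4
  z >= -0.25 -> could be stanine 5
  z >= 0.25 -> could be stanine 6
  z < 0.75
  z < 1.25
  z < 1.75
Highest qualifying boundary gives stanine = 6

6


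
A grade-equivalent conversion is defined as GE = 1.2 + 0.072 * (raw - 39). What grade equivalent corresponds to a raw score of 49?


raw - median = 49 - 39 = 10
slope * diff = 0.072 * 10 = 0.72
GE = 1.2 + 0.72
GE = 1.92

1.92


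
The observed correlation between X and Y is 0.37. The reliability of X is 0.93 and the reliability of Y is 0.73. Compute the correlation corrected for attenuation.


r_corrected = rxy / sqrt(rxx * ryy)
= 0.37 / sqrt(0.93 * 0.73)
= 0.37 / sqrt(0.6789)
= 0.37 / 0.823954
r_corrected = 0.4491

0.4491


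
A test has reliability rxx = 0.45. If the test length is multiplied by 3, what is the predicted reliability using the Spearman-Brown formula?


r_new = (n * rxx) / (1 + (n-1) * rxx)
r_new = (3 * 0.45) / (1 + 2 * 0.45)
r_new = 1.35 / 1.9
r_new = 0.7105

0.7105


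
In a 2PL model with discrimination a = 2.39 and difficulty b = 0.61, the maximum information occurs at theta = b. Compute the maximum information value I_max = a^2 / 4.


For 2PL, max info at theta = b = 0.61
I_max = a^2 / 4 = 2.39^2 / 4
= 5.7121 / 4
I_max = 1.428

1.428


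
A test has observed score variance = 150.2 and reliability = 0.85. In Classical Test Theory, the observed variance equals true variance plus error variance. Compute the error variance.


var_true = rxx * var_obs = 0.85 * 150.2 = 127.67
var_error = var_obs - var_true
var_error = 150.2 - 127.67
var_error = 22.53

22.53


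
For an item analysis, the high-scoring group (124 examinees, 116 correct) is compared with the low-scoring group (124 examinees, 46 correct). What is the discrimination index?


p_upper = 116/124 = 0.9355
p_lower = 46/124 = 0.371
D = 0.9355 - 0.371 = 0.5645

0.5645


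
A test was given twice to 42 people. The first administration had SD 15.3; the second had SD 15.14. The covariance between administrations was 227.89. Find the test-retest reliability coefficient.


r = cov(X,Y) / (SD_X * SD_Y)
r = 227.89 / (15.3 * 15.14)
r = 227.89 / 231.642
r = 0.9838

0.9838


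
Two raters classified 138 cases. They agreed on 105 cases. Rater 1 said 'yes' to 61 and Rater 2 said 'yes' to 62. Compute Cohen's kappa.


P_o = 105/138 = 0.76087
P_e = (61*62 + 77*76) / 19044 = 0.505881
kappa = (P_o - P_e) / (1 - P_e)
kappa = (0.76087 - 0.505881) / (1 - 0.505881)
kappa = 0.516

0.516


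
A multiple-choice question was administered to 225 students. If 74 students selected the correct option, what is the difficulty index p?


Item difficulty p = number correct / total examinees
p = 74 / 225
p = 0.3289

0.3289


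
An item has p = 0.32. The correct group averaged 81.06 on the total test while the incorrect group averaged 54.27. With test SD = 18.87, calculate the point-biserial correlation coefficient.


q = 1 - p = 0.68
rpb = ((M1 - M0) / SD) * sqrt(p * q)
rpb = ((81.06 - 54.27) / 18.87) * sqrt(0.32 * 0.68)
rpb = 0.6623

0.6623


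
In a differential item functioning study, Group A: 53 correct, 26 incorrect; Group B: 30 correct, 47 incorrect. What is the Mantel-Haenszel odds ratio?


Odds_A = 53/26 = 2.0385
Odds_B = 30/47 = 0.6383
OR = Odds_A / Odds_B = 2.0385 / 0.6383
Exactly, OR = (53 * 47) / (26 * 30) = 2491 / 780
OR = 3.1936

3.1936


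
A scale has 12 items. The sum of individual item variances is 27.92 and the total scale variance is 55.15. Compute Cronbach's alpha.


alpha = (k/(k-1)) * (1 - sum(si^2)/s_total^2)
= (12/11) * (1 - 27.92/55.15)
alpha = 0.5386

0.5386


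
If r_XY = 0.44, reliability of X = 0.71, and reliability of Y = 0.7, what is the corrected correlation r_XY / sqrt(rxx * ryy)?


r_corrected = rxy / sqrt(rxx * ryy)
= 0.44 / sqrt(0.71 * 0.7)
= 0.44 / sqrt(0.497)
= 0.44 / 0.704982
r_corrected = 0.6241

0.6241


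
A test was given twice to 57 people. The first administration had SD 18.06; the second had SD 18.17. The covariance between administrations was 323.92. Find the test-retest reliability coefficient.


r = cov(X,Y) / (SD_X * SD_Y)
r = 323.92 / (18.06 * 18.17)
r = 323.92 / 328.1502
r = 0.9871

0.9871


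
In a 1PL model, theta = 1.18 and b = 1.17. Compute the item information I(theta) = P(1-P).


P = 1/(1+exp(-(1.18-1.17))) = 0.5025
I = P*(1-P) = 0.5025 * 0.4975
I = 0.25

0.25


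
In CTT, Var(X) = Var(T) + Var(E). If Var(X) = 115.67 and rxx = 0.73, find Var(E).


var_true = rxx * var_obs = 0.73 * 115.67 = 84.4391
var_error = var_obs - var_true
var_error = 115.67 - 84.4391
var_error = 31.2309

31.2309


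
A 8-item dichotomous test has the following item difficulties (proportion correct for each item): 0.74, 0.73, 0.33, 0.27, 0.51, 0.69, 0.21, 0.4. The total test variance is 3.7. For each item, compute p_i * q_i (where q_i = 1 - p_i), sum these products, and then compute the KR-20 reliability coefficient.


For each item, compute p_i * q_i:
  Item 1: 0.74 * 0.26 = 0.1924
  Item 2: 0.73 * 0.27 = 0.1971
  Item 3: 0.33 * 0.67 = 0.2211
  Item 4: 0.27 * 0.73 = 0.1971
  Item 5: 0.51 * 0.49 = 0.2499
  Item 6: 0.69 * 0.31 = 0.2139
  Item 7: 0.21 * 0.79 = 0.1659
  Item 8: 0.4 * 0.6 = 0.24
Sum(p_i * q_i) = 0.1924 + 0.1971 + 0.2211 + 0.1971 + 0.2499 + 0.2139 + 0.1659 + 0.24 = 1.6774
KR-20 = (k/(k-1)) * (1 - Sum(p_i*q_i) / Var_total)
= (8/7) * (1 - 1.6774/3.7)
= 1.1429 * 0.5466
KR-20 = 0.6247

0.6247


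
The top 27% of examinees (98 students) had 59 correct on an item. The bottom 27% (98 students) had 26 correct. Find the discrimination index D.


p_upper = 59/98 = 0.602
p_lower = 26/98 = 0.2653
D = 0.602 - 0.2653 = 0.3367

0.3367


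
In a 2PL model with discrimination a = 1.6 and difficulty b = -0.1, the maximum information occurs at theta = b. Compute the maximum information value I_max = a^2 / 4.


For 2PL, max info at theta = b = -0.1
I_max = a^2 / 4 = 1.6^2 / 4
= 2.56 / 4
I_max = 0.64

0.64


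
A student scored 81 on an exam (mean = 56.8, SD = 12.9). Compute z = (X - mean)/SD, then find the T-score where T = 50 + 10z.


z = (X - mean) / SD = (81 - 56.8) / 12.9
z = 24.2 / 12.9
z = 1.876
T-score = T = 50 + 10z
Carry z at full precision (z = 24.2 / 12.9) into the conversion:
T-score = 50 + 10 * (24.2 / 12.9) = 50 + 242 / 12.9
T-score = 50 + 18.7597
T-score = 68.7597

68.7597


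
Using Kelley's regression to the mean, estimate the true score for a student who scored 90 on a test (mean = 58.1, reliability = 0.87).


T_est = rxx * X + (1 - rxx) * mean
T_est = 0.87 * 90 + 0.13 * 58.1
T_est = 78.3 + 7.553
T_est = 85.853

85.853


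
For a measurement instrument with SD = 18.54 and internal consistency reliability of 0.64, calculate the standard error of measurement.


SEM = SD * sqrt(1 - rxx)
SEM = 18.54 * sqrt(1 - 0.64)
SEM = 18.54 * sqrt(0.36) = 18.54 * 0.6
SEM = 11.124

11.124


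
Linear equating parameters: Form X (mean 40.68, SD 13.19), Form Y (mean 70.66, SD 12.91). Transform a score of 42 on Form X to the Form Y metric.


slope = SD_Y / SD_X = 12.91 / 13.19 ~ 0.9788
intercept = mean_Y - slope * mean_X = 70.66 - (12.91 / 13.19) * 40.68 ~ 30.8436
Y = slope * X + intercept. To avoid rounding drift from the rounded slope/intercept, evaluate the equivalent form Y = mean_Y + SD_Y * (X - mean_X) / SD_X at full precision:
Y = 70.66 + 12.91 * (42 - 40.68) / 13.19
Y = 70.66 + 12.91 * 1.32 / 13.19
Y = 70.66 + 17.0412 / 13.19
Y = 70.66 + 1.292
Y = 71.952

71.952


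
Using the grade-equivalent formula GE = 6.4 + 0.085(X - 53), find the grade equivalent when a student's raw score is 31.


raw - median = 31 - 53 = -22
slope * diff = 0.085 * -22 = -1.87
GE = 6.4 + -1.87
GE = 4.53

4.53


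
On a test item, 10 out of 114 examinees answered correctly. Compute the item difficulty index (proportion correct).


Item difficulty p = number correct / total examinees
p = 10 / 114
p = 0.0877

0.0877


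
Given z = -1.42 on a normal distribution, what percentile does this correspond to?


CDF(z) = 0.5 * (1 + erf(z/sqrt(2)))
erf(-1.0041) = -0.8444
CDF = 0.0778
Percentile rank = 0.0778 * 100 = 7.78

7.78


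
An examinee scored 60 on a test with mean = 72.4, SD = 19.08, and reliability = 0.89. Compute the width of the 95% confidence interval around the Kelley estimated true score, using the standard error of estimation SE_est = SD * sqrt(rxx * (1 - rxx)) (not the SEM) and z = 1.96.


True score estimate = 0.89*60 + 0.11*72.4 = 61.364
SE_est = SD * sqrt(rxx * (1 - rxx)) = 19.08 * sqrt(0.89 * 0.11) = 19.08 * sqrt(0.0979) = 5.969937
CI = T_est +/- z * SE_est, so width = 2 * z * SE_est = 2 * 1.96 * 5.969937
Width = 23.4022

23.4022


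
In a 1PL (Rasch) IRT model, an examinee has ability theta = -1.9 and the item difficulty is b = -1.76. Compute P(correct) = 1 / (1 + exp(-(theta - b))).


theta - b = -1.9 - -1.76 = -0.14
exp(-(theta - b)) = exp(0.14) = 1.1503
P = 1 / (1 + 1.1503)
P = 0.4651

0.4651


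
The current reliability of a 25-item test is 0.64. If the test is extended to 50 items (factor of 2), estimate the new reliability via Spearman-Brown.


r_new = (n * rxx) / (1 + (n-1) * rxx)
r_new = (2 * 0.64) / (1 + 1 * 0.64)
r_new = 1.28 / 1.64
r_new = 0.7805

0.7805
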